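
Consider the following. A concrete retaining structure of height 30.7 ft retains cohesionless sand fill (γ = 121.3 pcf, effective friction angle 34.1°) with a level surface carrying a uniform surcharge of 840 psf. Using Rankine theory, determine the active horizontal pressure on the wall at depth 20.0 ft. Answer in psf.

K_a = (1 − sin φ)/(1 + sin φ) = 0.2815.
σ_v = γz + q = 121.3 × 20.0 + 840 = 3266 psf.
σ_h = K_a σ_v = 0.2815 × 3266 = 919.5 psf.

919 psf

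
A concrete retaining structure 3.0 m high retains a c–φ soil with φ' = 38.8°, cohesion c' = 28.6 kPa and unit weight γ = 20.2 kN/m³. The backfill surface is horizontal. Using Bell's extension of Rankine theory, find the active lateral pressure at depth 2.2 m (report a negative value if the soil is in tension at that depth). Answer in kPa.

K_a = (1 − sin φ)/(1 + sin φ) = 0.2296.
σ_a = K_a γ z − 2c√K_a = 0.2296×20.2×2.2 − 2×28.6×0.4791 = -17.20 kPa.

-17.2 kPa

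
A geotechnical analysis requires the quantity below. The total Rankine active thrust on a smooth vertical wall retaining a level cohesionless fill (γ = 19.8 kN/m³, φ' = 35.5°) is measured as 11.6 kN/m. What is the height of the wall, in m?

2.10 m

K_a = 0.2653. P_a = ½ K_a γ H² ⇒ H = √(2P_a/(K_a γ)).
H = √(2×11.6/(0.2653×19.8)) = 2.102 m.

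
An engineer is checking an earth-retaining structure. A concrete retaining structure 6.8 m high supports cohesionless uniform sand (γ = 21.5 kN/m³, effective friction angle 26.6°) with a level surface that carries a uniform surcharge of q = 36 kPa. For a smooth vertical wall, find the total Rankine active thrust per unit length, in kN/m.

K_a = tan²(45° − φ/2) = 0.3814.
Soil triangle: ½ K_a γ H² = 0.5×0.3814×21.5×6.8² = 189.6 kN/m.
Surcharge rectangle: K_a q H = 0.3814×36×6.8 = 93.38 kN/m.
Total = 189.6 + 93.38 = 283.0 kN/m.

283 kN/m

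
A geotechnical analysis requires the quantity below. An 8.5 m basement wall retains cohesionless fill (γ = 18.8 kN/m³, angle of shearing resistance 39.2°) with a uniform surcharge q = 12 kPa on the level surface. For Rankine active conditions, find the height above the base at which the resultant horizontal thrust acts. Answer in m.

3.02 m

K_a = 0.2255.
Triangular part P₁ = ½K_aγH² = 153.1 at H/3 = 2.833 m; rectangular part P₂ = K_a q H = 23.00 at H/2 = 4.250 m.
ȳ = (P₁·2.833 + P₂·4.250)/(P₁+P₂) = 3.018 m.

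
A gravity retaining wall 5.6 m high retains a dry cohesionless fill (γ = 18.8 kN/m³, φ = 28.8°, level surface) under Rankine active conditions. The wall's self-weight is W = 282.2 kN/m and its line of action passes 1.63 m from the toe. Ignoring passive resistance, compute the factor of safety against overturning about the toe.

K_a = tan²(45° − 28.8°/2) = 0.3498.
P_a = ½K_aγH² = 0.5×0.3498×18.8×5.6² = 103.1 kN/m, acting at H/3 = 1.867 m above the base.
Overturning moment M_o = P_a × H/3 = 103.1 × 1.867 = 192.5.
Resisting moment M_r = W × 1.63 = 282.2 × 1.63 = 460.0.
FS_overturning = M_r/M_o = 460.0/192.5 = 2.390.

2.39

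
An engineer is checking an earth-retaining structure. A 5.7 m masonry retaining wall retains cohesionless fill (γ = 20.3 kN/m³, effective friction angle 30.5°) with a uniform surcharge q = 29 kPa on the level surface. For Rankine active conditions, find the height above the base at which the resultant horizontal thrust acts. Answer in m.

K_a = 0.3267.
Triangular part P₁ = ½K_aγH² = 107.7 at H/3 = 1.900 m; rectangular part P₂ = K_a q H = 54.00 at H/2 = 2.850 m.
ȳ = (P₁·1.900 + P₂·2.850)/(P₁+P₂) = 2.217 m.

2.22 m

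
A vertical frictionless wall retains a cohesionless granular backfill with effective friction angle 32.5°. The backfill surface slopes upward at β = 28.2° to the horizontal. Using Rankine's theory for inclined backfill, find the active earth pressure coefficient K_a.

K_a = cos β · (cos β − √(cos²β − cos²φ)) / (cos β + √(cos²β − cos²φ)).
cos β = 0.8813, cos φ = 0.8434, √(cos²β − cos²φ) = 0.2557.
K_a = 0.8813 × (0.8813 − 0.2557)/(0.8813 + 0.2557) = 0.4849.

0.485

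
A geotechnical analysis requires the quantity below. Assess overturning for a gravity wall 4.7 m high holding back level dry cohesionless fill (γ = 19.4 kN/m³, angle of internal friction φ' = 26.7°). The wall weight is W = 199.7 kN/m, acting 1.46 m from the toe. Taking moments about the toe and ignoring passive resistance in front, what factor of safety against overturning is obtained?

K_a = tan²(45° − 26.7°/2) = 0.3800.
P_a = ½K_aγH² = 0.5×0.3800×19.4×4.7² = 81.41 kN/m, acting at H/3 = 1.567 m above the base.
Overturning moment M_o = P_a × H/3 = 81.41 × 1.567 = 127.5.
Resisting moment M_r = W × 1.46 = 199.7 × 1.46 = 291.6.
FS_overturning = M_r/M_o = 291.6/127.5 = 2.286.

2.29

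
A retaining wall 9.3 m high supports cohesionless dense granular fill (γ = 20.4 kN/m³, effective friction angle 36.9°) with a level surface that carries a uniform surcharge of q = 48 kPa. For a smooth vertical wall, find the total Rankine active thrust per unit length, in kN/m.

K_a = tan²(45° − φ/2) = 0.2497.
Soil triangle: ½ K_a γ H² = 0.5×0.2497×20.4×9.3² = 220.3 kN/m.
Surcharge rectangle: K_a q H = 0.2497×48×9.3 = 111.5 kN/m.
Total = 220.3 + 111.5 = 331.7 kN/m.

332 kN/m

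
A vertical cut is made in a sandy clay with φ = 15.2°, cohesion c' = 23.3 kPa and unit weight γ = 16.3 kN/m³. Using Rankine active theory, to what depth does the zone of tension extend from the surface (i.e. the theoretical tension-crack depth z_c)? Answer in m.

K_a = tan²(45° − 15.2°/2) = 0.5845; √K_a = 0.7646.
The active pressure is zero where K_a γ z = 2c√K_a, so z_c = 2c/(γ√K_a) = 2×23.3/(16.3×0.7646) = 3.739 m.

3.74 m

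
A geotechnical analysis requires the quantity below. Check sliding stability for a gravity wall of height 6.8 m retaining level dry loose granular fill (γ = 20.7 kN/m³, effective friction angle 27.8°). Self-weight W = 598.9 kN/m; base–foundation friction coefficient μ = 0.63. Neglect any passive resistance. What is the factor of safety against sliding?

2.17

K_a = tan²(45° − 27.8°/2) = 0.3639.
P_a = ½K_aγH² = 0.5×0.3639×20.7×6.8² = 174.2 kN/m, acting at H/3 = 2.267 m above the base.
FS_sliding = μW / P_a = 0.63×598.9 / 174.2 = 2.166.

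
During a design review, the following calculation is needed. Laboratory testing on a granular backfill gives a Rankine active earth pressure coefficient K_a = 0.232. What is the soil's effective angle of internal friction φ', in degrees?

K_a = tan²(45° − φ/2) ⇒ 45° − φ/2 = arctan(√0.232) = 25.72°.
φ = 2(45° − 25.72°) = 38.56°.

38.6°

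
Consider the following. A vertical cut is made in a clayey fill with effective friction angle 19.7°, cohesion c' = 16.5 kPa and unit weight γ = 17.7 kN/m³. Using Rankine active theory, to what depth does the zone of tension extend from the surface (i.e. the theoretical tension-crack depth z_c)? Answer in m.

2.65 m

K_a = tan²(45° − 19.7°/2) = 0.4958; √K_a = 0.7041.
The active pressure is zero where K_a γ z = 2c√K_a, so z_c = 2c/(γ√K_a) = 2×16.5/(17.7×0.7041) = 2.648 m.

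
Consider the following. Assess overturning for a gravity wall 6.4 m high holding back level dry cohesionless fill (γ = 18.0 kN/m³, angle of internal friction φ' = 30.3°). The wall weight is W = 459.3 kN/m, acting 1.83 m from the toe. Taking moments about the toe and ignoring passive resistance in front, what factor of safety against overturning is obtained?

3.25

K_a = tan²(45° − 30.3°/2) = 0.3293.
P_a = ½K_aγH² = 0.5×0.3293×18.0×6.4² = 121.4 kN/m, acting at H/3 = 2.133 m above the base.
Overturning moment M_o = P_a × H/3 = 121.4 × 2.133 = 259.0.
Resisting moment M_r = W × 1.83 = 459.3 × 1.83 = 840.5.
FS_overturning = M_r/M_o = 840.5/259.0 = 3.245.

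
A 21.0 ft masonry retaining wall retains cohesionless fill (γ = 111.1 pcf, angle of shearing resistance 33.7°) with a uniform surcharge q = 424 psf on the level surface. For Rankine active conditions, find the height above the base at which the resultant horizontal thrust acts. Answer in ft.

7.93 ft

K_a = 0.2863.
Triangular part P₁ = ½K_aγH² = 7014 at H/3 = 7.000 ft; rectangular part P₂ = K_a q H = 2549 at H/2 = 10.50 ft.
ȳ = (P₁·7.000 + P₂·10.50)/(P₁+P₂) = 7.933 ft.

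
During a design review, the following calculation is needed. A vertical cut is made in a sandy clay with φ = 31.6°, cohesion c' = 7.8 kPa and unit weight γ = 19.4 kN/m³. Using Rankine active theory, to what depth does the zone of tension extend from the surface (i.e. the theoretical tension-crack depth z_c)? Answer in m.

K_a = tan²(45° − 31.6°/2) = 0.3123; √K_a = 0.5589.
The active pressure is zero where K_a γ z = 2c√K_a, so z_c = 2c/(γ√K_a) = 2×7.8/(19.4×0.5589) = 1.439 m.

1.44 m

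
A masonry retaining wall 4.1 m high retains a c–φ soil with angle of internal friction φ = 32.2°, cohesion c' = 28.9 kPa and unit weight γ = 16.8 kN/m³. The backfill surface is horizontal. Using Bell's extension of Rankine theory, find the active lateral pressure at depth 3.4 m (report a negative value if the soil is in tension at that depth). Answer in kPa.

-14.5 kPa

K_a = (1 − sin φ)/(1 + sin φ) = 0.3047.
σ_a = K_a γ z − 2c√K_a = 0.3047×16.8×3.4 − 2×28.9×0.5520 = -14.50 kPa.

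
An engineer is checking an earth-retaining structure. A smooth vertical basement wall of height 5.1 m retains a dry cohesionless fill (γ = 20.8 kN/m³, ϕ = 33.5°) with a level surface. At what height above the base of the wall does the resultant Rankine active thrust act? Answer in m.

1.70 m

K_a = 0.2887.
The pressure distribution is triangular, so the resultant acts at H/3 above the base = 5.1/3 = 1.700 m.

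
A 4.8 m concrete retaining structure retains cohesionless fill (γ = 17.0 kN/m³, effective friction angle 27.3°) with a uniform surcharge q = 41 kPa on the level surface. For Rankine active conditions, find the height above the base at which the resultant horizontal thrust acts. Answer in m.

2.00 m

K_a = 0.3711.
Triangular part P₁ = ½K_aγH² = 72.68 at H/3 = 1.600 m; rectangular part P₂ = K_a q H = 73.04 at H/2 = 2.400 m.
ȳ = (P₁·1.600 + P₂·2.400)/(P₁+P₂) = 2.001 m.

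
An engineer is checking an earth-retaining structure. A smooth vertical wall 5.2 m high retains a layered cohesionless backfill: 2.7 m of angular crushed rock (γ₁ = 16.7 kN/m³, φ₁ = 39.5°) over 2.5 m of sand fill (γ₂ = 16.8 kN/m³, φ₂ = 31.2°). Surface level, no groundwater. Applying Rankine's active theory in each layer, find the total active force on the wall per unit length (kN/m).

K_a1 = tan²(45°−39.5°/2) = 0.2224; K_a2 = tan²(45°−31.2°/2) = 0.3175.
Layer 1: σ at base = K_a1 γ₁ h₁ = 10.03 kPa; P₁ = ½×10.03×2.7 = 13.54.
Layer 2: σ_v at top = γ₁h₁ = 45.09; σ_h top = K_a2×45.09 = 14.32; σ_h base = K_a2×(45.09+16.8×2.5) = 27.65.
P₂ = ½(14.32+27.65)×2.5 = 52.46. Total P_a = 13.54+52.46 = 66.00 kN/m.

66.0 kN/m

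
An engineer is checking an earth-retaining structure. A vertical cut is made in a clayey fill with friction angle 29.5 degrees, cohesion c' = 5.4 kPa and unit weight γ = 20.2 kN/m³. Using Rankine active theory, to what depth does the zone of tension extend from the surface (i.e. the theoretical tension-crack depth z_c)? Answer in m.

0.917 m

K_a = tan²(45° − 29.5°/2) = 0.3401; √K_a = 0.5832.
The active pressure is zero where K_a γ z = 2c√K_a, so z_c = 2c/(γ√K_a) = 2×5.4/(20.2×0.5832) = 0.9168 m.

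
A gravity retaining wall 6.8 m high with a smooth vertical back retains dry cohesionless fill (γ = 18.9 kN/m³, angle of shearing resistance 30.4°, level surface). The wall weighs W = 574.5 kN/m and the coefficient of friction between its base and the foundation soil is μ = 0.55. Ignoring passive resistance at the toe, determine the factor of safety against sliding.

K_a = tan²(45° − 30.4°/2) = 0.3280.
P_a = ½K_aγH² = 0.5×0.3280×18.9×6.8² = 143.3 kN/m, acting at H/3 = 2.267 m above the base.
FS_sliding = μW / P_a = 0.55×574.5 / 143.3 = 2.205.

2.20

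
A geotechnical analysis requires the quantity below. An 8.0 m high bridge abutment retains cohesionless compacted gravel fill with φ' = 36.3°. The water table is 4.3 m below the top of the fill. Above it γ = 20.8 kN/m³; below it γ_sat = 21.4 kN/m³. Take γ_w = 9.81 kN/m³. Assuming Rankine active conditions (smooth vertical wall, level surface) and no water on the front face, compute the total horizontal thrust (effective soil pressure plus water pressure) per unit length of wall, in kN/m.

K_a = tan²(45° − φ/2) = 0.2563.
γ' = 21.4 − 9.81 = 11.59 kN/m³. Depth below WT = 3.7 m.
σ'_h at WT = K_a γ d_w = 22.92 kPa; at base = 22.92 + K_a γ' × 3.7 = 33.91 kPa.
P₁ (0–4.3 m) = ½×22.92×4.3 = 49.28. P₂ (4.3–8.0 m) = ½(22.92+33.91)×3.7 = 105.1.
P_w = ½ γ_w h₂² = 0.5×9.81×3.7² = 67.15. Total = 49.28+105.1+67.15 = 221.6 kN/m.

222 kN/m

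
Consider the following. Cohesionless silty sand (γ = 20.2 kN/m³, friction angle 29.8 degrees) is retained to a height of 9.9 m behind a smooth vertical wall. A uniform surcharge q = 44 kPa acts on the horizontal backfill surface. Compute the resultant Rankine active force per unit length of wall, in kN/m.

K_a = tan²(45° − φ/2) = 0.3360.
Soil triangle: ½ K_a γ H² = 0.5×0.3360×20.2×9.9² = 332.6 kN/m.
Surcharge rectangle: K_a q H = 0.3360×44×9.9 = 146.4 kN/m.
Total = 332.6 + 146.4 = 479.0 kN/m.

479 kN/m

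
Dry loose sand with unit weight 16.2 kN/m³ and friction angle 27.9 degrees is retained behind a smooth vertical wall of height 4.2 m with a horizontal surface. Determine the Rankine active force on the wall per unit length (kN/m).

51.8 kN/m

K_a = tan²(45° − φ/2) = 0.3625.
P_a = ½ K_a γ H² = 0.5 × 0.3625 × 16.2 × 4.2² = 51.79 kN/m.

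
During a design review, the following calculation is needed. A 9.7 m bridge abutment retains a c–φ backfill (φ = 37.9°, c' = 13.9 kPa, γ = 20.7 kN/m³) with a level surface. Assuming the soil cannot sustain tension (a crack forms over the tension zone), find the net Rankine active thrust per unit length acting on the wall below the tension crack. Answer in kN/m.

120 kN/m

K_a = 0.2389; √K_a = 0.4888.
Tension-crack depth z_c = 2c/(γ√K_a) = 2×13.9/(20.7×0.4888) = 2.747 m.
σ_a at base = K_a γ H − 2c√K_a = 0.2389×20.7×9.7 − 2×13.9×0.4888 = 34.39 kPa.
P_a = ½ × 34.39 × (H − z_c) = 0.5×34.39×6.953 = 119.5 kN/m.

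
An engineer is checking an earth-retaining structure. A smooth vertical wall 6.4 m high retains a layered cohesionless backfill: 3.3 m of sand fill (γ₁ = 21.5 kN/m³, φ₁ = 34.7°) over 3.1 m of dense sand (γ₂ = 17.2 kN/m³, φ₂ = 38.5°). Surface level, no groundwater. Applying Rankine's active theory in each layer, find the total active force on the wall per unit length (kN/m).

103 kN/m

K_a1 = tan²(45°−34.7°/2) = 0.2745; K_a2 = tan²(45°−38.5°/2) = 0.2327.
Layer 1: σ at base = K_a1 γ₁ h₁ = 19.47 kPa; P₁ = ½×19.47×3.3 = 32.13.
Layer 2: σ_v at top = γ₁h₁ = 70.95; σ_h top = K_a2×70.95 = 16.51; σ_h base = K_a2×(70.95+17.2×3.1) = 28.91.
P₂ = ½(16.51+28.91)×3.1 = 70.40. Total P_a = 32.13+70.40 = 102.5 kN/m.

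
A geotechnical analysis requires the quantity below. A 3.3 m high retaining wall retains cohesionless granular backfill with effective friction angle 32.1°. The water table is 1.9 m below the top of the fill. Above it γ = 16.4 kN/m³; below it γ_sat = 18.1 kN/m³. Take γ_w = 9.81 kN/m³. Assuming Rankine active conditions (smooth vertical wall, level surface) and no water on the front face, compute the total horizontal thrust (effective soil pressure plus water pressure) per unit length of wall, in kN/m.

K_a = tan²(45° − φ/2) = 0.3060.
γ' = 18.1 − 9.81 = 8.290 kN/m³. Depth below WT = 1.4 m.
σ'_h at WT = K_a γ d_w = 9.535 kPa; at base = 9.535 + K_a γ' × 1.4 = 13.09 kPa.
P₁ (0–1.9 m) = ½×9.535×1.9 = 9.058. P₂ (1.9–3.3 m) = ½(9.535+13.09)×1.4 = 15.83.
P_w = ½ γ_w h₂² = 0.5×9.81×1.4² = 9.614. Total = 9.058+15.83+9.614 = 34.51 kN/m.

34.5 kN/m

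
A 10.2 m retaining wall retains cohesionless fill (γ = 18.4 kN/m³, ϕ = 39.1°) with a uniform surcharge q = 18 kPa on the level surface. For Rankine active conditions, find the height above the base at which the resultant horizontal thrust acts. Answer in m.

3.67 m

K_a = 0.2265.
Triangular part P₁ = ½K_aγH² = 216.8 at H/3 = 3.400 m; rectangular part P₂ = K_a q H = 41.58 at H/2 = 5.100 m.
ȳ = (P₁·3.400 + P₂·5.100)/(P₁+P₂) = 3.674 m.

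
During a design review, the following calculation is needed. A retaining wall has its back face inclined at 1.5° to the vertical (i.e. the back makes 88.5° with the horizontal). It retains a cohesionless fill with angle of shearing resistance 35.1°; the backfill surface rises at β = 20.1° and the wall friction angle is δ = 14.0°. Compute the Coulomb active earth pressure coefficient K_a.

0.337

K_a = sin²(α+φ) / [sin²α · sin(α−δ) · (1 + √{sin(φ+δ)sin(φ−β) / (sin(α−δ)sin(α+β))})²].
With α = 88.5°, φ = 35.1°, δ = 14.0°, β = 20.1°: K_a = 0.3367.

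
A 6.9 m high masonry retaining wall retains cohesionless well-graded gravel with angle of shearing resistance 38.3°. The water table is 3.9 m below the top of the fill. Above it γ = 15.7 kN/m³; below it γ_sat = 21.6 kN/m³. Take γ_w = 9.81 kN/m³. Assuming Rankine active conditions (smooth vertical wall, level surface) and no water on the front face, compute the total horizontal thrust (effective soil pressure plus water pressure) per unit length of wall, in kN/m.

128 kN/m

K_a = tan²(45° − φ/2) = 0.2347.
γ' = 21.6 − 9.81 = 11.79 kN/m³. Depth below WT = 3.0 m.
σ'_h at WT = K_a γ d_w = 14.37 kPa; at base = 14.37 + K_a γ' × 3.0 = 22.68 kPa.
P₁ (0–3.9 m) = ½×14.37×3.9 = 28.03. P₂ (3.9–6.9 m) = ½(14.37+22.68)×3.0 = 55.57.
P_w = ½ γ_w h₂² = 0.5×9.81×3.0² = 44.14. Total = 28.03+55.57+44.14 = 127.7 kN/m.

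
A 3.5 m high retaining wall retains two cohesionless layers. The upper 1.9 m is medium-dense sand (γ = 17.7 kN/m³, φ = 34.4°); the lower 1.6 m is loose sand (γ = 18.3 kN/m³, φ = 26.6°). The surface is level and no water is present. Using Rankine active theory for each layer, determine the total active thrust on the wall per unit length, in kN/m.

K_a1 = tan²(45°−34.4°/2) = 0.2780; K_a2 = tan²(45°−26.6°/2) = 0.3814.
Layer 1: σ at base = K_a1 γ₁ h₁ = 9.349 kPa; P₁ = ½×9.349×1.9 = 8.881.
Layer 2: σ_v at top = γ₁h₁ = 33.63; σ_h top = K_a2×33.63 = 12.83; σ_h base = K_a2×(33.63+18.3×1.6) = 24.00.
P₂ = ½(12.83+24.00)×1.6 = 29.46. Total P_a = 8.881+29.46 = 38.34 kN/m.

38.3 kN/m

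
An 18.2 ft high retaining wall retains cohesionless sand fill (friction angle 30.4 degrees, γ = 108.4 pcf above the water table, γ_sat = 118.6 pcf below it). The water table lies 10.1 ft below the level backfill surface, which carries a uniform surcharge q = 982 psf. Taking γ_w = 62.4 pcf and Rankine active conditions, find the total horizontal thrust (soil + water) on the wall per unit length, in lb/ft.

K_a = tan²(45° − φ/2) = 0.3280.
γ' = 118.6 − 62.4 = 56.20 pcf. h₂ = H − d_w = 8.1 ft.
σ'_h: at surface K_a·q = 322.1; at WT K_a(q+γd_w) = 681.2; at base K_a(q+γd_w+γ'h₂) = 830.5 psf.
P₁ = ½(322.1+681.2)×10.1 = 5067; P₂ = ½(681.2+830.5)×8.1 = 6122; P_w = ½γ_w h₂² = 2047.
Total = 5067+6122+2047 = 13240 lb/ft.

13200 lb/ft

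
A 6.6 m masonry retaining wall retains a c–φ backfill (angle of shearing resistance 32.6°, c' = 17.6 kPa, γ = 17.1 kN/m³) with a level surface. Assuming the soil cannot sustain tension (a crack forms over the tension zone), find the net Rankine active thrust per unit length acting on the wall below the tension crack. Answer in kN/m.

20.7 kN/m

K_a = 0.2997; √K_a = 0.5475.
Tension-crack depth z_c = 2c/(γ√K_a) = 2×17.6/(17.1×0.5475) = 3.760 m.
σ_a at base = K_a γ H − 2c√K_a = 0.2997×17.1×6.6 − 2×17.6×0.5475 = 14.56 kPa.
P_a = ½ × 14.56 × (H − z_c) = 0.5×14.56×2.840 = 20.67 kN/m.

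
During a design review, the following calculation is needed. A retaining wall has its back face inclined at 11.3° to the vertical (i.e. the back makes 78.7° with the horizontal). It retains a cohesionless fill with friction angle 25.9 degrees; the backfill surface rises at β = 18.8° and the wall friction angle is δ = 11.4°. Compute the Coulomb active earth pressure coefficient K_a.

K_a = sin²(α+φ) / [sin²α · sin(α−δ) · (1 + √{sin(φ+δ)sin(φ−β) / (sin(α−δ)sin(α+β))})²].
With α = 78.7°, φ = 25.9°, δ = 11.4°, β = 18.8°: K_a = 0.6381.

0.638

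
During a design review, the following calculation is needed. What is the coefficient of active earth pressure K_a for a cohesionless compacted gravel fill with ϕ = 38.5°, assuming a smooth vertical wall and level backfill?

0.233

K_a = tan²(45° − φ/2) = tan²(25.75°) = 0.2327.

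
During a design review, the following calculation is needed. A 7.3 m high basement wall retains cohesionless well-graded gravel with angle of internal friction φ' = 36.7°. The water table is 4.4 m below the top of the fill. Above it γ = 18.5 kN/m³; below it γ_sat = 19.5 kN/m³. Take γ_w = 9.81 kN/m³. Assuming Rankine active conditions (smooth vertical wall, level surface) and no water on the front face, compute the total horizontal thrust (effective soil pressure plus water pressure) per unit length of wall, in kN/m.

156 kN/m

K_a = tan²(45° − φ/2) = 0.2519.
γ' = 19.5 − 9.81 = 9.690 kN/m³. Depth below WT = 2.9 m.
σ'_h at WT = K_a γ d_w = 20.50 kPa; at base = 20.50 + K_a γ' × 2.9 = 27.58 kPa.
P₁ (0–4.4 m) = ½×20.50×4.4 = 45.10. P₂ (4.4–7.3 m) = ½(20.50+27.58)×2.9 = 69.72.
P_w = ½ γ_w h₂² = 0.5×9.81×2.9² = 41.25. Total = 45.10+69.72+41.25 = 156.1 kN/m.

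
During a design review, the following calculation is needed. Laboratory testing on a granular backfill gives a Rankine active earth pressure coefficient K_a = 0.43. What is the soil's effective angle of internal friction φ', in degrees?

23.5°

K_a = tan²(45° − φ/2) ⇒ 45° − φ/2 = arctan(√0.43) = 33.25°.
φ = 2(45° − 33.25°) = 23.49°.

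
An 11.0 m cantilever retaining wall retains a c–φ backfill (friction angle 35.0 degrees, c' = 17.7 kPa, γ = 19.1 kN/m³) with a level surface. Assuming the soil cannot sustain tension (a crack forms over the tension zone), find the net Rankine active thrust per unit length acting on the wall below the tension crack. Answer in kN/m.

K_a = 0.2710; √K_a = 0.5206.
Tension-crack depth z_c = 2c/(γ√K_a) = 2×17.7/(19.1×0.5206) = 3.560 m.
σ_a at base = K_a γ H − 2c√K_a = 0.2710×19.1×11.0 − 2×17.7×0.5206 = 38.51 kPa.
P_a = ½ × 38.51 × (H − z_c) = 0.5×38.51×7.440 = 143.2 kN/m.

143 kN/m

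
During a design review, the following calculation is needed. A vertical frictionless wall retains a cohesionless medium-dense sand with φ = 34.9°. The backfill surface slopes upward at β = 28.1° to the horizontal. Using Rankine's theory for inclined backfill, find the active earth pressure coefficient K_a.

K_a = cos β · (cos β − √(cos²β − cos²φ)) / (cos β + √(cos²β − cos²φ)).
cos β = 0.8821, cos φ = 0.8202, √(cos²β − cos²φ) = 0.3248.
K_a = 0.8821 × (0.8821 − 0.3248)/(0.8821 + 0.3248) = 0.4073.

0.407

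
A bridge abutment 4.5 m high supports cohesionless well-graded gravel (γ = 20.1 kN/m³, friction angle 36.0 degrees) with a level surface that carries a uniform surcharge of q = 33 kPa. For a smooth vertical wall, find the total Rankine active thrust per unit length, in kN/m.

91.4 kN/m

K_a = tan²(45° − φ/2) = 0.2596.
Soil triangle: ½ K_a γ H² = 0.5×0.2596×20.1×4.5² = 52.84 kN/m.
Surcharge rectangle: K_a q H = 0.2596×33×4.5 = 38.55 kN/m.
Total = 52.84 + 38.55 = 91.39 kN/m.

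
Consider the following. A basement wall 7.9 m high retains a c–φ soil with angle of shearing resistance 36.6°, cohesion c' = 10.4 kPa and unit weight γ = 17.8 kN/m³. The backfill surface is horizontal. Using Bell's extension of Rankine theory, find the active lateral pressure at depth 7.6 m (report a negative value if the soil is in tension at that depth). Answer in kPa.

K_a = (1 − sin φ)/(1 + sin φ) = 0.2530.
σ_a = K_a γ z − 2c√K_a = 0.2530×17.8×7.6 − 2×10.4×0.5029 = 23.76 kPa.

23.8 kPa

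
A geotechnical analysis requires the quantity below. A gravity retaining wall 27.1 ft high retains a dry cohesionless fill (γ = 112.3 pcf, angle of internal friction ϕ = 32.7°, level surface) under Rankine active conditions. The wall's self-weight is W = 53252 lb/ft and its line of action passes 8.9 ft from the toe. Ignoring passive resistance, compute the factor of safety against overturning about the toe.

K_a = tan²(45° − 32.7°/2) = 0.2985.
P_a = ½K_aγH² = 0.5×0.2985×112.3×27.1² = 12310 lb/ft, acting at H/3 = 9.033 ft above the base.
Overturning moment M_o = P_a × H/3 = 12310 × 9.033 = 111200.
Resisting moment M_r = W × 8.9 = 53252 × 8.9 = 473900.
FS_overturning = M_r/M_o = 473900/111200 = 4.262.

4.26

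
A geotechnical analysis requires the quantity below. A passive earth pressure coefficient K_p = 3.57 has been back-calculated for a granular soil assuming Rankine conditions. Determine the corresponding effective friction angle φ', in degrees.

K_p = (1+sin φ)/(1−sin φ) ⇒ sin φ = (K_p − 1)/(K_p + 1) = 0.5624.
φ = arcsin(0.5624) = 34.22°.

34.2°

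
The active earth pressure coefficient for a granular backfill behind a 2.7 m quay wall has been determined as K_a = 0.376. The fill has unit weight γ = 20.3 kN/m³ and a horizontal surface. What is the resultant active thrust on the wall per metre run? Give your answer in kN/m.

P = ½ K_a γ H² = 0.5 × 0.376 × 20.3 × 2.7² = 27.82 kN/m.

27.8 kN/m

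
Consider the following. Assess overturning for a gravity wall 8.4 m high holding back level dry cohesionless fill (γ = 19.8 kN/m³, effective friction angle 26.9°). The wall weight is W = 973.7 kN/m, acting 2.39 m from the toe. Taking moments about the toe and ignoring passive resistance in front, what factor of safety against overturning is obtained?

3.16

K_a = tan²(45° − 26.9°/2) = 0.3770.
P_a = ½K_aγH² = 0.5×0.3770×19.8×8.4² = 263.3 kN/m, acting at H/3 = 2.800 m above the base.
Overturning moment M_o = P_a × H/3 = 263.3 × 2.800 = 737.4.
Resisting moment M_r = W × 2.39 = 973.7 × 2.39 = 2327.
FS_overturning = M_r/M_o = 2327/737.4 = 3.156.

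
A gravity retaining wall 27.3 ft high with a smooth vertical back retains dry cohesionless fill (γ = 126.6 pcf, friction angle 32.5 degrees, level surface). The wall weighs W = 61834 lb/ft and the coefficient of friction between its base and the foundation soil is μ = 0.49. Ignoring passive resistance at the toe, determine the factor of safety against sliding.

2.13

K_a = tan²(45° − 32.5°/2) = 0.3010.
P_a = ½K_aγH² = 0.5×0.3010×126.6×27.3² = 14200 lb/ft, acting at H/3 = 9.100 ft above the base.
FS_sliding = μW / P_a = 0.49×61834 / 14200 = 2.134.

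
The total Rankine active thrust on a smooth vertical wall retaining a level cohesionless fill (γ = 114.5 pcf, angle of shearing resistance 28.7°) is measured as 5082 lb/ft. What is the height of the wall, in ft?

K_a = 0.3511. P_a = ½ K_a γ H² ⇒ H = √(2P_a/(K_a γ)).
H = √(2×5082/(0.3511×114.5)) = 15.90 ft.

15.9 ft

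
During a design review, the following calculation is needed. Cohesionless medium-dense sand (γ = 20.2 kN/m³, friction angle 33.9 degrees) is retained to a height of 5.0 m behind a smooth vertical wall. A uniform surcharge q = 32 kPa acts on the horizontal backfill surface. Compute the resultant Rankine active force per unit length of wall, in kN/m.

117 kN/m

K_a = tan²(45° − φ/2) = 0.2839.
Soil triangle: ½ K_a γ H² = 0.5×0.2839×20.2×5.0² = 71.69 kN/m.
Surcharge rectangle: K_a q H = 0.2839×32×5.0 = 45.43 kN/m.
Total = 71.69 + 45.43 = 117.1 kN/m.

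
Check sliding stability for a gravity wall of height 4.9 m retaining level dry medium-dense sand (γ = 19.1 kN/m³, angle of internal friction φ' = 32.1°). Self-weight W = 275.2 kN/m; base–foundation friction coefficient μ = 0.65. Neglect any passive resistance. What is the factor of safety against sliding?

K_a = tan²(45° − 32.1°/2) = 0.3060.
P_a = ½K_aγH² = 0.5×0.3060×19.1×4.9² = 70.16 kN/m, acting at H/3 = 1.633 m above the base.
FS_sliding = μW / P_a = 0.65×275.2 / 70.16 = 2.549.

2.55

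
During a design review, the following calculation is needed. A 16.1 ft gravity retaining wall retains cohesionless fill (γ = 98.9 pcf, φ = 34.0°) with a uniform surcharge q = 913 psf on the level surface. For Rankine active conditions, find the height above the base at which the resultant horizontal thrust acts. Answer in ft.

6.80 ft

K_a = 0.2827.
Triangular part P₁ = ½K_aγH² = 3624 at H/3 = 5.367 ft; rectangular part P₂ = K_a q H = 4156 at H/2 = 8.050 ft.
ȳ = (P₁·5.367 + P₂·8.050)/(P₁+P₂) = 6.800 ft.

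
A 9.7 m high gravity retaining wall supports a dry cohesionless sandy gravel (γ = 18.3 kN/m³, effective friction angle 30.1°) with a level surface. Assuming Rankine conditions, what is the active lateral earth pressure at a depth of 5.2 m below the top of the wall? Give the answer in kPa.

31.6 kPa

K_a = (1 − sin φ)/(1 + sin φ) = 0.3320.
σ_h = K_a γ z = 0.3320 × 18.3 × 5.2 = 31.59 kPa.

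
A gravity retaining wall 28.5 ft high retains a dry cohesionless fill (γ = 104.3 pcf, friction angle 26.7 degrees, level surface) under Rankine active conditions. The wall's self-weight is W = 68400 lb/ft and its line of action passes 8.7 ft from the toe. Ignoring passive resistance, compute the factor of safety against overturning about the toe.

3.89

K_a = tan²(45° − 26.7°/2) = 0.3800.
P_a = ½K_aγH² = 0.5×0.3800×104.3×28.5² = 16090 lb/ft, acting at H/3 = 9.500 ft above the base.
Overturning moment M_o = P_a × H/3 = 16090 × 9.500 = 152900.
Resisting moment M_r = W × 8.7 = 68400 × 8.7 = 595100.
FS_overturning = M_r/M_o = 595100/152900 = 3.892.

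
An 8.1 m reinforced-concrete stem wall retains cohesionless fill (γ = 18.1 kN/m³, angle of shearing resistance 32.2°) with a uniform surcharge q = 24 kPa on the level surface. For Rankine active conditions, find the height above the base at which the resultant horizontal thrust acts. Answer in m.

3.03 m

K_a = 0.3047.
Triangular part P₁ = ½K_aγH² = 180.9 at H/3 = 2.700 m; rectangular part P₂ = K_a q H = 59.24 at H/2 = 4.050 m.
ȳ = (P₁·2.700 + P₂·4.050)/(P₁+P₂) = 3.033 m.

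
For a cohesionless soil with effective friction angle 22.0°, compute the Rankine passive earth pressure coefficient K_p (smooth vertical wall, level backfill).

K_p = (1 + sin φ)/(1 − sin φ) = tan²(45° + 22.0°/2) = 2.198.

2.20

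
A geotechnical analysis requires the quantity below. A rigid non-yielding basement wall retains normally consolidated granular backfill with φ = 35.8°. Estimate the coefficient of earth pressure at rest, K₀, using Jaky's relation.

0.415

K₀ = 1 − sin φ' = 1 − sin 35.8° = 0.4150.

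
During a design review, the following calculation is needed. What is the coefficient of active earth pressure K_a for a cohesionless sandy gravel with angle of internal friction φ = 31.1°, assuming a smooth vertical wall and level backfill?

0.319

K_a = (1 − sin φ)/(1 + sin φ) = (1 − sin 31.1°)/(1 + sin 31.1°) = 0.3188.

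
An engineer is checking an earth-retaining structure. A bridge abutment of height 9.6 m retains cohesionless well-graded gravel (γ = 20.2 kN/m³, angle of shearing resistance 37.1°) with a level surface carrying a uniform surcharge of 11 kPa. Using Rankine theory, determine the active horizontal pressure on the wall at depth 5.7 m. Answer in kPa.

K_a = (1 − sin φ)/(1 + sin φ) = 0.2475.
σ_v = γz + q = 20.2 × 5.7 + 11 = 126.1 kPa.
σ_h = K_a σ_v = 0.2475 × 126.1 = 31.22 kPa.

31.2 kPa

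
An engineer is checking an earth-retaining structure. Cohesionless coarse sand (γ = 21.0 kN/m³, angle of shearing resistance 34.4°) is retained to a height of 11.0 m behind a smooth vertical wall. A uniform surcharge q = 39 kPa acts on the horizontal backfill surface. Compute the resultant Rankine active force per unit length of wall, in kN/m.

K_a = tan²(45° − φ/2) = 0.2780.
Soil triangle: ½ K_a γ H² = 0.5×0.2780×21.0×11.0² = 353.2 kN/m.
Surcharge rectangle: K_a q H = 0.2780×39×11.0 = 119.3 kN/m.
Total = 353.2 + 119.3 = 472.4 kN/m.

472 kN/m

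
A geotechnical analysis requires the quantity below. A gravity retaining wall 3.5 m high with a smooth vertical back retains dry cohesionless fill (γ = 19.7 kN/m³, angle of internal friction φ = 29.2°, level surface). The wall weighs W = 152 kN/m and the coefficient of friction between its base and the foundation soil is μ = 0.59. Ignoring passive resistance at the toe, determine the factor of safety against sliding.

2.16

K_a = tan²(45° − 29.2°/2) = 0.3442.
P_a = ½K_aγH² = 0.5×0.3442×19.7×3.5² = 41.53 kN/m, acting at H/3 = 1.167 m above the base.
FS_sliding = μW / P_a = 0.59×152 / 41.53 = 2.159.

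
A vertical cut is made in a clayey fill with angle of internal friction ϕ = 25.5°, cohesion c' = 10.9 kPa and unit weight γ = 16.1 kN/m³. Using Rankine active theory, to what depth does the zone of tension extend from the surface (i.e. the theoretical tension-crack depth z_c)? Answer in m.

2.15 m

K_a = tan²(45° − 25.5°/2) = 0.3981; √K_a = 0.6310.
The active pressure is zero where K_a γ z = 2c√K_a, so z_c = 2c/(γ√K_a) = 2×10.9/(16.1×0.6310) = 2.146 m.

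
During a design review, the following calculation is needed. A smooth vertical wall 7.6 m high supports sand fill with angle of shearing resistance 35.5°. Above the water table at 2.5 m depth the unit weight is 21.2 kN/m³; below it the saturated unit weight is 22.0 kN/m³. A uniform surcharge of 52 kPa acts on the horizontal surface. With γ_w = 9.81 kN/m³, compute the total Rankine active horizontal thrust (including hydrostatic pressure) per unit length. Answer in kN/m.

364 kN/m

K_a = tan²(45° − φ/2) = 0.2653.
γ' = 22.0 − 9.81 = 12.19 kN/m³. h₂ = H − d_w = 5.1 m.
σ'_h: at surface K_a·q = 13.79; at WT K_a(q+γd_w) = 27.85; at base K_a(q+γd_w+γ'h₂) = 44.34 kPa.
P₁ = ½(13.79+27.85)×2.5 = 52.06; P₂ = ½(27.85+44.34)×5.1 = 184.1; P_w = ½γ_w h₂² = 127.6.
Total = 52.06+184.1+127.6 = 363.7 kN/m.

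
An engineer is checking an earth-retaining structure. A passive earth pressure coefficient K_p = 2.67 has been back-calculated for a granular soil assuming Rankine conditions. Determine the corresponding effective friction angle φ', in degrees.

27.1°

K_p = (1+sin φ)/(1−sin φ) ⇒ sin φ = (K_p − 1)/(K_p + 1) = 0.4550.
φ = arcsin(0.4550) = 27.07°.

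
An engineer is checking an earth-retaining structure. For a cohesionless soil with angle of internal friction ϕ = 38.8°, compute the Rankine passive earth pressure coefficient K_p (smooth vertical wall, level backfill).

K_p = (1 + sin φ)/(1 − sin φ) = tan²(45° + 38.8°/2) = 4.356.

4.36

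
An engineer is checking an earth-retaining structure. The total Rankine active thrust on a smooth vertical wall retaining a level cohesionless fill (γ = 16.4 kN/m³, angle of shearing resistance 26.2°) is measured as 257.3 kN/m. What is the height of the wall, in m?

K_a = 0.3874. P_a = ½ K_a γ H² ⇒ H = √(2P_a/(K_a γ)).
H = √(2×257.3/(0.3874×16.4)) = 8.999 m.

9.00 m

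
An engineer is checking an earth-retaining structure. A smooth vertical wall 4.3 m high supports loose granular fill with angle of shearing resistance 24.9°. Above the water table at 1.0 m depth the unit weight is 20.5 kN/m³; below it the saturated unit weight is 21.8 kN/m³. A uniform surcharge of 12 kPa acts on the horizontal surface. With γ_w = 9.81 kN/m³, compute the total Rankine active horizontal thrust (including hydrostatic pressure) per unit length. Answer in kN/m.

133 kN/m

K_a = tan²(45° − φ/2) = 0.4074.
γ' = 21.8 − 9.81 = 11.99 kN/m³. h₂ = H − d_w = 3.3 m.
σ'_h: at surface K_a·q = 4.889; at WT K_a(q+γd_w) = 13.24; at base K_a(q+γd_w+γ'h₂) = 29.36 kPa.
P₁ = ½(4.889+13.24)×1.0 = 9.065; P₂ = ½(13.24+29.36)×3.3 = 70.30; P_w = ½γ_w h₂² = 53.42.
Total = 9.065+70.30+53.42 = 132.8 kN/m.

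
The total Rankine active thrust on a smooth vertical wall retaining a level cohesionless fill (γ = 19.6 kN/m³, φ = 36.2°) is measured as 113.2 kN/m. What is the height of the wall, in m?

K_a = 0.2574. P_a = ½ K_a γ H² ⇒ H = √(2P_a/(K_a γ)).
H = √(2×113.2/(0.2574×19.6)) = 6.699 m.

6.70 m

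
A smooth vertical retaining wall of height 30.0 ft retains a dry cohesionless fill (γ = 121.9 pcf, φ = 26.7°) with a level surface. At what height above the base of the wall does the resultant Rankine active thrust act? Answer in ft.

10.0 ft

K_a = 0.3800.
The pressure distribution is triangular, so the resultant acts at H/3 above the base = 30.0/3 = 10.00 ft.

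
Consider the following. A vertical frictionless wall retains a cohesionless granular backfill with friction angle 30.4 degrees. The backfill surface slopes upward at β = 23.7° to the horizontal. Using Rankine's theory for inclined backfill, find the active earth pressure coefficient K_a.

0.455

K_a = cos β · (cos β − √(cos²β − cos²φ)) / (cos β + √(cos²β − cos²φ)).
cos β = 0.9157, cos φ = 0.8625, √(cos²β − cos²φ) = 0.3074.
K_a = 0.9157 × (0.9157 − 0.3074)/(0.9157 + 0.3074) = 0.4554.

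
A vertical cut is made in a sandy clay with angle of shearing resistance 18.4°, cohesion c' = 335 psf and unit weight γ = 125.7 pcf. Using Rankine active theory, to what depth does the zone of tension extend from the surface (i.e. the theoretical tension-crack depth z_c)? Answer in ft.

7.39 ft

K_a = tan²(45° − 18.4°/2) = 0.5202; √K_a = 0.7212.
The active pressure is zero where K_a γ z = 2c√K_a, so z_c = 2c/(γ√K_a) = 2×335/(125.7×0.7212) = 7.390 ft.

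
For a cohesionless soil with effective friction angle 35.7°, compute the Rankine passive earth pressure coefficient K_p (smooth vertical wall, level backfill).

K_p = (1 + sin φ)/(1 − sin φ) = tan²(45° + 35.7°/2) = 3.802.

3.80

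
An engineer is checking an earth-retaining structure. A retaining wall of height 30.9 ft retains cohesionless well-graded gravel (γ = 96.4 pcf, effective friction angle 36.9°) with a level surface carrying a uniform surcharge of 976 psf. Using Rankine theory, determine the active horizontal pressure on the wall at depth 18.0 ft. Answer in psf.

677 psf

K_a = (1 − sin φ)/(1 + sin φ) = 0.2497.
σ_v = γz + q = 96.4 × 18.0 + 976 = 2711 psf.
σ_h = K_a σ_v = 0.2497 × 2711 = 676.9 psf.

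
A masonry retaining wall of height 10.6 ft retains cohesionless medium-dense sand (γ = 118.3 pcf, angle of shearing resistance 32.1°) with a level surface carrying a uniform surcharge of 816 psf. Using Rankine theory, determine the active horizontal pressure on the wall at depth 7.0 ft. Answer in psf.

503 psf

K_a = (1 − sin φ)/(1 + sin φ) = 0.3060.
σ_v = γz + q = 118.3 × 7.0 + 816 = 1644 psf.
σ_h = K_a σ_v = 0.3060 × 1644 = 503.1 psf.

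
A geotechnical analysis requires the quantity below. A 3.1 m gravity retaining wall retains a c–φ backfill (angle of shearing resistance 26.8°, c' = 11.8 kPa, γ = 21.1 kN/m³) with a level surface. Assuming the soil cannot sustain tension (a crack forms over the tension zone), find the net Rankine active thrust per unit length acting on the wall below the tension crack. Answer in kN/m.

6.56 kN/m

K_a = 0.3785; √K_a = 0.6152.
Tension-crack depth z_c = 2c/(γ√K_a) = 2×11.8/(21.1×0.6152) = 1.818 m.
σ_a at base = K_a γ H − 2c√K_a = 0.3785×21.1×3.1 − 2×11.8×0.6152 = 10.24 kPa.
P_a = ½ × 10.24 × (H − z_c) = 0.5×10.24×1.282 = 6.562 kN/m.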